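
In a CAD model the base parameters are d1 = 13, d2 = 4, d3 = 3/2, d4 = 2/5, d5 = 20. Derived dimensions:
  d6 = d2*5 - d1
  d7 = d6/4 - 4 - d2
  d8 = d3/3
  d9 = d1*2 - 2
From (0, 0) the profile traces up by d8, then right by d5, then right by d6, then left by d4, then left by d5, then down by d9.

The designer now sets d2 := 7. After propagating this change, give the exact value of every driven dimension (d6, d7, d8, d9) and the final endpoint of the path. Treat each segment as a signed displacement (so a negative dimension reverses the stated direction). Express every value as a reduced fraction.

d6 = 22
d7 = -11/2
d8 = 1/2
d9 = 24
endpoint = (108/5, -47/2)

Apply edit: d2 := 7
  d6 = d2*5 - d1 = 22
  d7 = d6/4 - 4 - d2 = -11/2
  d8 = d3/3 = 1/2
  d9 = d1*2 - 2 = 24
Walk from origin (0, 0):
  seg 1: up by d8 = 1/2 → (0, 1/2)
  seg 2: right by d5 = 20 → (20, 1/2)
  seg 3: right by d6 = 22 → (42, 1/2)
  seg 4: left by d4 = 2/5 → (208/5, 1/2)
  seg 5: left by d5 = 20 → (108/5, 1/2)
  seg 6: down by d9 = 24 → (108/5, -47/2)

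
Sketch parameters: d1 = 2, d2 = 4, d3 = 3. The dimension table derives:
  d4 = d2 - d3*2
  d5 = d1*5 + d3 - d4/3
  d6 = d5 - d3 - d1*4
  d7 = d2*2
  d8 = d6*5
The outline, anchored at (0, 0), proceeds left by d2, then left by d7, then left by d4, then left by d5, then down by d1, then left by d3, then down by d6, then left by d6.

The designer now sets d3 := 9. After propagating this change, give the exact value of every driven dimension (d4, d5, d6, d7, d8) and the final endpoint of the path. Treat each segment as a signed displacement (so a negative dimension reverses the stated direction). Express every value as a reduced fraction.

d4 = -14
d5 = 71/3
d6 = 20/3
d7 = 8
d8 = 100/3
endpoint = (-112/3, -26/3)

Apply edit: d3 := 9
  d4 = d2 - d3*2 = -14
  d5 = d1*5 + d3 - d4/3 = 71/3
  d6 = d5 - d3 - d1*4 = 20/3
  d7 = d2*2 = 8
  d8 = d6*5 = 100/3
Walk from origin (0, 0):
  seg 1: left by d2 = 4 → (-4, 0)
  seg 2: left by d7 = 8 → (-12, 0)
  seg 3: left by d4 = -14 → (2, 0)
  seg 4: left by d5 = 71/3 → (-65/3, 0)
  seg 5: down by d1 = 2 → (-65/3, -2)
  seg 6: left by d3 = 9 → (-92/3, -2)
  seg 7: down by d6 = 20/3 → (-92/3, -26/3)
  seg 8: left by d6 = 20/3 → (-112/3, -26/3)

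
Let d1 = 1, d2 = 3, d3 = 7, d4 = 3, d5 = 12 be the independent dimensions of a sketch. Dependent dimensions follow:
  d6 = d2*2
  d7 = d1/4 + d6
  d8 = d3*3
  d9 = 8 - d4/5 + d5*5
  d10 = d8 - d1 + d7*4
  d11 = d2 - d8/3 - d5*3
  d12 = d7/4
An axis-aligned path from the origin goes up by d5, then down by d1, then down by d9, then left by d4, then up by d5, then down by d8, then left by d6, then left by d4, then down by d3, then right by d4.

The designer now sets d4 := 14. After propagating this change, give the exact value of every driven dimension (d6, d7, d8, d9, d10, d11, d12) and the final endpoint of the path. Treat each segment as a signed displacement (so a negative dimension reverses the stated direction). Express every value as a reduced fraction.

d6 = 6
d7 = 25/4
d8 = 21
d9 = 326/5
d10 = 45
d11 = -40
d12 = 25/16
endpoint = (-20, -351/5)

Apply edit: d4 := 14
  d6 = d2*2 = 6
  d7 = d1/4 + d6 = 25/4
  d8 = d3*3 = 21
  d9 = 8 - d4/5 + d5*5 = 326/5
  d10 = d8 - d1 + d7*4 = 45
  d11 = d2 - d8/3 - d5*3 = -40
  d12 = d7/4 = 25/16
Walk from origin (0, 0):
  seg 1: up by d5 = 12 → (0, 12)
  seg 2: down by d1 = 1 → (0, 11)
  seg 3: down by d9 = 326/5 → (0, -271/5)
  seg 4: left by d4 = 14 → (-14, -271/5)
  seg 5: up by d5 = 12 → (-14, -211/5)
  seg 6: down by d8 = 21 → (-14, -316/5)
  seg 7: left by d6 = 6 → (-20, -316/5)
  seg 8: left by d4 = 14 → (-34, -316/5)
  seg 9: down by d3 = 7 → (-34, -351/5)
  seg 10: right by d4 = 14 → (-20, -351/5)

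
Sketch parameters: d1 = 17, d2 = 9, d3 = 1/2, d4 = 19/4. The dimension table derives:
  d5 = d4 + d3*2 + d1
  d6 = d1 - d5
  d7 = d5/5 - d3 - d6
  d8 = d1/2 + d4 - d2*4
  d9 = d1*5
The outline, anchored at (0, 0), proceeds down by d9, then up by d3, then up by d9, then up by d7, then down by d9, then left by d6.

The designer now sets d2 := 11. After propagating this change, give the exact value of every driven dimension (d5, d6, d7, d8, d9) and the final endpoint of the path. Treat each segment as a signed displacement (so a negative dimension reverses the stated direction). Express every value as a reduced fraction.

d5 = 91/4
d6 = -23/4
d7 = 49/5
d8 = -123/4
d9 = 85
endpoint = (23/4, -747/10)

Apply edit: d2 := 11
  d5 = d4 + d3*2 + d1 = 91/4
  d6 = d1 - d5 = -23/4
  d7 = d5/5 - d3 - d6 = 49/5
  d8 = d1/2 + d4 - d2*4 = -123/4
  d9 = d1*5 = 85
Walk from origin (0, 0):
  seg 1: down by d9 = 85 → (0, -85)
  seg 2: up by d3 = 1/2 → (0, -169/2)
  seg 3: up by d9 = 85 → (0, 1/2)
  seg 4: up by d7 = 49/5 → (0, 103/10)
  seg 5: down by d9 = 85 → (0, -747/10)
  seg 6: left by d6 = -23/4 → (23/4, -747/10)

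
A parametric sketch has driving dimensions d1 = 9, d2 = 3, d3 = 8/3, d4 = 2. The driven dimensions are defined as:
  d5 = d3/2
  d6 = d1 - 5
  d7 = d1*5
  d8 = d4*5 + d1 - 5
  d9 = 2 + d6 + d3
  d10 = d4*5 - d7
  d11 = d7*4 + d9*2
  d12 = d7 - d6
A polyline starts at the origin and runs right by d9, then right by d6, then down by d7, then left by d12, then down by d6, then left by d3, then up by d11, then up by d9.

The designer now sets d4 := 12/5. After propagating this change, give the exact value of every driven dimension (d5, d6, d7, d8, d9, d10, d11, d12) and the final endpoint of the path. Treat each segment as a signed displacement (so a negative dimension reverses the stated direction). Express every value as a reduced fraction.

Apply edit: d4 := 12/5
  d5 = d3/2 = 4/3
  d6 = d1 - 5 = 4
  d7 = d1*5 = 45
  d8 = d4*5 + d1 - 5 = 16
  d9 = 2 + d6 + d3 = 26/3
  d10 = d4*5 - d7 = -33
  d11 = d7*4 + d9*2 = 592/3
  d12 = d7 - d6 = 41
Walk from origin (0, 0):
  seg 1: right by d9 = 26/3 → (26/3, 0)
  seg 2: right by d6 = 4 → (38/3, 0)
  seg 3: down by d7 = 45 → (38/3, -45)
  seg 4: left by d12 = 41 → (-85/3, -45)
  seg 5: down by d6 = 4 → (-85/3, -49)
  seg 6: left by d3 = 8/3 → (-31, -49)
  seg 7: up by d11 = 592/3 → (-31, 445/3)
  seg 8: up by d9 = 26/3 → (-31, 157)

d5 = 4/3
d6 = 4
d7 = 45
d8 = 16
d9 = 26/3
d10 = -33
d11 = 592/3
d12 = 41
endpoint = (-31, 157)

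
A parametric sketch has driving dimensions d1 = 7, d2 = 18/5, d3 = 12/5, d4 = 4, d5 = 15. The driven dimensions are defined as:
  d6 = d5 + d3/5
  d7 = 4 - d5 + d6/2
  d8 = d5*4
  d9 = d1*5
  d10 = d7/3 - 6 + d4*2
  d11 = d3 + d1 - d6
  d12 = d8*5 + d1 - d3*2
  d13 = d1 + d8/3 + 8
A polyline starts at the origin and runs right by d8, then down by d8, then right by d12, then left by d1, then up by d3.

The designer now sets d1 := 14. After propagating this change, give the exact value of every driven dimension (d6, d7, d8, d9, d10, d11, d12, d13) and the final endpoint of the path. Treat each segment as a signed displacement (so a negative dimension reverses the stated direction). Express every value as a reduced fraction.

d6 = 387/25
d7 = -163/50
d8 = 60
d9 = 70
d10 = 137/150
d11 = 23/25
d12 = 1546/5
d13 = 42
endpoint = (1776/5, -288/5)

Apply edit: d1 := 14
  d6 = d5 + d3/5 = 387/25
  d7 = 4 - d5 + d6/2 = -163/50
  d8 = d5*4 = 60
  d9 = d1*5 = 70
  d10 = d7/3 - 6 + d4*2 = 137/150
  d11 = d3 + d1 - d6 = 23/25
  d12 = d8*5 + d1 - d3*2 = 1546/5
  d13 = d1 + d8/3 + 8 = 42
Walk from origin (0, 0):
  seg 1: right by d8 = 60 → (60, 0)
  seg 2: down by d8 = 60 → (60, -60)
  seg 3: right by d12 = 1546/5 → (1846/5, -60)
  seg 4: left by d1 = 14 → (1776/5, -60)
  seg 5: up by d3 = 12/5 → (1776/5, -288/5)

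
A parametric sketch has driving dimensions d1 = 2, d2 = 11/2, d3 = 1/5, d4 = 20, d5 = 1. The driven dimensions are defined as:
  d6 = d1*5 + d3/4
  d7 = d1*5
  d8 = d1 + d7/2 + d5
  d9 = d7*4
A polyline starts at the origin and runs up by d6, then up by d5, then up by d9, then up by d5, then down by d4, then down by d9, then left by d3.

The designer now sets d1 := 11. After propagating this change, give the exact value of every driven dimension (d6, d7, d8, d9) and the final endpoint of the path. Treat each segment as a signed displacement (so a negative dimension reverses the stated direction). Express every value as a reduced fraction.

Apply edit: d1 := 11
  d6 = d1*5 + d3/4 = 1101/20
  d7 = d1*5 = 55
  d8 = d1 + d7/2 + d5 = 79/2
  d9 = d7*4 = 220
Walk from origin (0, 0):
  seg 1: up by d6 = 1101/20 → (0, 1101/20)
  seg 2: up by d5 = 1 → (0, 1121/20)
  seg 3: up by d9 = 220 → (0, 5521/20)
  seg 4: up by d5 = 1 → (0, 5541/20)
  seg 5: down by d4 = 20 → (0, 5141/20)
  seg 6: down by d9 = 220 → (0, 741/20)
  seg 7: left by d3 = 1/5 → (-1/5, 741/20)

d6 = 1101/20
d7 = 55
d8 = 79/2
d9 = 220
endpoint = (-1/5, 741/20)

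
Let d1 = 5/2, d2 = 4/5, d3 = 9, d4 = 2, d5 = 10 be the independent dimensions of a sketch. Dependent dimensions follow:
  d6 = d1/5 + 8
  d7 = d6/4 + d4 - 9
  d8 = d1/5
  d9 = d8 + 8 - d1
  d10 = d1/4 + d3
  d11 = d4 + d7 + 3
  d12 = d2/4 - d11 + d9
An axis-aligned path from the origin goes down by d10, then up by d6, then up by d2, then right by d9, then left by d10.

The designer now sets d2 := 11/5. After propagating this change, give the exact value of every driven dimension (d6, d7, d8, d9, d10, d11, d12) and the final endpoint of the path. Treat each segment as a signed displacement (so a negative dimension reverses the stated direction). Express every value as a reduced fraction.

d6 = 17/2
d7 = -39/8
d8 = 1/2
d9 = 6
d10 = 77/8
d11 = 1/8
d12 = 257/40
endpoint = (-29/8, 43/40)

Apply edit: d2 := 11/5
  d6 = d1/5 + 8 = 17/2
  d7 = d6/4 + d4 - 9 = -39/8
  d8 = d1/5 = 1/2
  d9 = d8 + 8 - d1 = 6
  d10 = d1/4 + d3 = 77/8
  d11 = d4 + d7 + 3 = 1/8
  d12 = d2/4 - d11 + d9 = 257/40
Walk from origin (0, 0):
  seg 1: down by d10 = 77/8 → (0, -77/8)
  seg 2: up by d6 = 17/2 → (0, -9/8)
  seg 3: up by d2 = 11/5 → (0, 43/40)
  seg 4: right by d9 = 6 → (6, 43/40)
  seg 5: left by d10 = 77/8 → (-29/8, 43/40)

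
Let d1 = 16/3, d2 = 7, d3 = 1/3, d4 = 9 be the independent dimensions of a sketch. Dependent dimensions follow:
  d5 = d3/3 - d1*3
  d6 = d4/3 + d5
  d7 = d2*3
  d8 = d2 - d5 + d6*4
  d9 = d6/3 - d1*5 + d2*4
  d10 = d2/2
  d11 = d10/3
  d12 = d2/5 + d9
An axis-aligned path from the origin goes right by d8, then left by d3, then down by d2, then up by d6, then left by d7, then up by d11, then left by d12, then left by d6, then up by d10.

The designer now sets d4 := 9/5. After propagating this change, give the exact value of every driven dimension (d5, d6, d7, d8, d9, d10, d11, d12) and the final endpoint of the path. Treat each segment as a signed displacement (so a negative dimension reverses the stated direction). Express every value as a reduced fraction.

Apply edit: d4 := 9/5
  d5 = d3/3 - d1*3 = -143/9
  d6 = d4/3 + d5 = -688/45
  d7 = d2*3 = 21
  d8 = d2 - d5 + d6*4 = -574/15
  d9 = d6/3 - d1*5 + d2*4 = -508/135
  d10 = d2/2 = 7/2
  d11 = d10/3 = 7/6
  d12 = d2/5 + d9 = -319/135
Walk from origin (0, 0):
  seg 1: right by d8 = -574/15 → (-574/15, 0)
  seg 2: left by d3 = 1/3 → (-193/5, 0)
  seg 3: down by d2 = 7 → (-193/5, -7)
  seg 4: up by d6 = -688/45 → (-193/5, -1003/45)
  seg 5: left by d7 = 21 → (-298/5, -1003/45)
  seg 6: up by d11 = 7/6 → (-298/5, -1901/90)
  seg 7: left by d12 = -319/135 → (-7727/135, -1901/90)
  seg 8: left by d6 = -688/45 → (-5663/135, -1901/90)
  seg 9: up by d10 = 7/2 → (-5663/135, -793/45)

d5 = -143/9
d6 = -688/45
d7 = 21
d8 = -574/15
d9 = -508/135
d10 = 7/2
d11 = 7/6
d12 = -319/135
endpoint = (-5663/135, -793/45)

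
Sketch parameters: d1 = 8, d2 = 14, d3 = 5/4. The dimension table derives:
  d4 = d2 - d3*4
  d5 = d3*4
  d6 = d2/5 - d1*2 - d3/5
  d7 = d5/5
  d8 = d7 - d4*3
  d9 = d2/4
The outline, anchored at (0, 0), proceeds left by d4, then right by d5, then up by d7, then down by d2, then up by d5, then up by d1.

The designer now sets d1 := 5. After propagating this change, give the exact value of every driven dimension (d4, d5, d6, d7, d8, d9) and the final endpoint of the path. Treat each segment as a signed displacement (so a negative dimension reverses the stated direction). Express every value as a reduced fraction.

d4 = 9
d5 = 5
d6 = -149/20
d7 = 1
d8 = -26
d9 = 7/2
endpoint = (-4, -3)

Apply edit: d1 := 5
  d4 = d2 - d3*4 = 9
  d5 = d3*4 = 5
  d6 = d2/5 - d1*2 - d3/5 = -149/20
  d7 = d5/5 = 1
  d8 = d7 - d4*3 = -26
  d9 = d2/4 = 7/2
Walk from origin (0, 0):
  seg 1: left by d4 = 9 → (-9, 0)
  seg 2: right by d5 = 5 → (-4, 0)
  seg 3: up by d7 = 1 → (-4, 1)
  seg 4: down by d2 = 14 → (-4, -13)
  seg 5: up by d5 = 5 → (-4, -8)
  seg 6: up by d1 = 5 → (-4, -3)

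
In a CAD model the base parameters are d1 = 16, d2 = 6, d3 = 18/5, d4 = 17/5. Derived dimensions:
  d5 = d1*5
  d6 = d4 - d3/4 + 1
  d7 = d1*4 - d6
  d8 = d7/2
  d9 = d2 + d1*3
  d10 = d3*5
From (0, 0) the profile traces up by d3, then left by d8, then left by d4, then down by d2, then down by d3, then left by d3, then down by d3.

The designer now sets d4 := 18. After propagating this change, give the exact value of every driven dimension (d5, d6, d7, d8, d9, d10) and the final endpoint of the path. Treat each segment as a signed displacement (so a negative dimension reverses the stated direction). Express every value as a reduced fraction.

Apply edit: d4 := 18
  d5 = d1*5 = 80
  d6 = d4 - d3/4 + 1 = 181/10
  d7 = d1*4 - d6 = 459/10
  d8 = d7/2 = 459/20
  d9 = d2 + d1*3 = 54
  d10 = d3*5 = 18
Walk from origin (0, 0):
  seg 1: up by d3 = 18/5 → (0, 18/5)
  seg 2: left by d8 = 459/20 → (-459/20, 18/5)
  seg 3: left by d4 = 18 → (-819/20, 18/5)
  seg 4: down by d2 = 6 → (-819/20, -12/5)
  seg 5: down by d3 = 18/5 → (-819/20, -6)
  seg 6: left by d3 = 18/5 → (-891/20, -6)
  seg 7: down by d3 = 18/5 → (-891/20, -48/5)

d5 = 80
d6 = 181/10
d7 = 459/10
d8 = 459/20
d9 = 54
d10 = 18
endpoint = (-891/20, -48/5)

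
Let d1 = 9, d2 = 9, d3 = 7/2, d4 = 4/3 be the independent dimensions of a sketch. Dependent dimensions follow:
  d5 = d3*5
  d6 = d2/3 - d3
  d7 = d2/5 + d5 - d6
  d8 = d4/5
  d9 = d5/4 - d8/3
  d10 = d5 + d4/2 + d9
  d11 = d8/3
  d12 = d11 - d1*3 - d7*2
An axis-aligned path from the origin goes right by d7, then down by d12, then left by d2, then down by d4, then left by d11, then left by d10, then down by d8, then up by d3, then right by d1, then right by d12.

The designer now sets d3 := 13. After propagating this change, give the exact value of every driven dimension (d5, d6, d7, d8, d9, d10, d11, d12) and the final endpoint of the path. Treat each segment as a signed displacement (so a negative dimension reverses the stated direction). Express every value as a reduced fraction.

Apply edit: d3 := 13
  d5 = d3*5 = 65
  d6 = d2/3 - d3 = -10
  d7 = d2/5 + d5 - d6 = 384/5
  d8 = d4/5 = 4/15
  d9 = d5/4 - d8/3 = 2909/180
  d10 = d5 + d4/2 + d9 = 14729/180
  d11 = d8/3 = 4/45
  d12 = d11 - d1*3 - d7*2 = -8123/45
Walk from origin (0, 0):
  seg 1: right by d7 = 384/5 → (384/5, 0)
  seg 2: down by d12 = -8123/45 → (384/5, 8123/45)
  seg 3: left by d2 = 9 → (339/5, 8123/45)
  seg 4: down by d4 = 4/3 → (339/5, 8063/45)
  seg 5: left by d11 = 4/45 → (3047/45, 8063/45)
  seg 6: left by d10 = 14729/180 → (-847/60, 8063/45)
  seg 7: down by d8 = 4/15 → (-847/60, 8051/45)
  seg 8: up by d3 = 13 → (-847/60, 8636/45)
  seg 9: right by d1 = 9 → (-307/60, 8636/45)
  seg 10: right by d12 = -8123/45 → (-33413/180, 8636/45)

d5 = 65
d6 = -10
d7 = 384/5
d8 = 4/15
d9 = 2909/180
d10 = 14729/180
d11 = 4/45
d12 = -8123/45
endpoint = (-33413/180, 8636/45)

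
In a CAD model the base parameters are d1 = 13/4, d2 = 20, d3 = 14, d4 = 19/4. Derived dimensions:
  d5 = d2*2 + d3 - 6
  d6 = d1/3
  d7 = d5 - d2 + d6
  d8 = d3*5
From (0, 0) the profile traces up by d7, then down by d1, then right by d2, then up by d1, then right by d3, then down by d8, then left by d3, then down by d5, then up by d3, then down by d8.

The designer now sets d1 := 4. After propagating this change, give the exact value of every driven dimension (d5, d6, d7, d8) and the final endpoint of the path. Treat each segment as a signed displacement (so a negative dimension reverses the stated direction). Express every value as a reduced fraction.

d5 = 48
d6 = 4/3
d7 = 88/3
d8 = 70
endpoint = (20, -434/3)

Apply edit: d1 := 4
  d5 = d2*2 + d3 - 6 = 48
  d6 = d1/3 = 4/3
  d7 = d5 - d2 + d6 = 88/3
  d8 = d3*5 = 70
Walk from origin (0, 0):
  seg 1: up by d7 = 88/3 → (0, 88/3)
  seg 2: down by d1 = 4 → (0, 76/3)
  seg 3: right by d2 = 20 → (20, 76/3)
  seg 4: up by d1 = 4 → (20, 88/3)
  seg 5: right by d3 = 14 → (34, 88/3)
  seg 6: down by d8 = 70 → (34, -122/3)
  seg 7: left by d3 = 14 → (20, -122/3)
  seg 8: down by d5 = 48 → (20, -266/3)
  seg 9: up by d3 = 14 → (20, -224/3)
  seg 10: down by d8 = 70 → (20, -434/3)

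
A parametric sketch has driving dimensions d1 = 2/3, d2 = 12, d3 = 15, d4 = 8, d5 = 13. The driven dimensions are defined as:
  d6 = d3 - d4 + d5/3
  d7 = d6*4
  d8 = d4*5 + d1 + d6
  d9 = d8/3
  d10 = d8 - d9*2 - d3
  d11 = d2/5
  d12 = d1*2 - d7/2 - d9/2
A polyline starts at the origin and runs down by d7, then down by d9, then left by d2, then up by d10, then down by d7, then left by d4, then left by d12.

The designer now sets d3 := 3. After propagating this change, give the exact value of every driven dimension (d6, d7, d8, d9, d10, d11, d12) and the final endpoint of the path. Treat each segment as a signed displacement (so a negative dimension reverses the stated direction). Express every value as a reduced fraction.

Apply edit: d3 := 3
  d6 = d3 - d4 + d5/3 = -2/3
  d7 = d6*4 = -8/3
  d8 = d4*5 + d1 + d6 = 40
  d9 = d8/3 = 40/3
  d10 = d8 - d9*2 - d3 = 31/3
  d11 = d2/5 = 12/5
  d12 = d1*2 - d7/2 - d9/2 = -4
Walk from origin (0, 0):
  seg 1: down by d7 = -8/3 → (0, 8/3)
  seg 2: down by d9 = 40/3 → (0, -32/3)
  seg 3: left by d2 = 12 → (-12, -32/3)
  seg 4: up by d10 = 31/3 → (-12, -1/3)
  seg 5: down by d7 = -8/3 → (-12, 7/3)
  seg 6: left by d4 = 8 → (-20, 7/3)
  seg 7: left by d12 = -4 → (-16, 7/3)

d6 = -2/3
d7 = -8/3
d8 = 40
d9 = 40/3
d10 = 31/3
d11 = 12/5
d12 = -4
endpoint = (-16, 7/3)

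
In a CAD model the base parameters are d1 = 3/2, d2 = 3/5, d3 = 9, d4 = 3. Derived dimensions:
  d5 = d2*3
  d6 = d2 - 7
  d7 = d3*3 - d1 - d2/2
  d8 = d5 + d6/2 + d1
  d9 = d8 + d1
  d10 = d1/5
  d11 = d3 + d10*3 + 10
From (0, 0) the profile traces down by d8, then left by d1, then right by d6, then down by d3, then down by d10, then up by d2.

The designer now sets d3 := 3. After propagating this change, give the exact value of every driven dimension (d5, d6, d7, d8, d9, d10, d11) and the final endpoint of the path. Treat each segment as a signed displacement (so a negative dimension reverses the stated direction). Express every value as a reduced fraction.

Apply edit: d3 := 3
  d5 = d2*3 = 9/5
  d6 = d2 - 7 = -32/5
  d7 = d3*3 - d1 - d2/2 = 36/5
  d8 = d5 + d6/2 + d1 = 1/10
  d9 = d8 + d1 = 8/5
  d10 = d1/5 = 3/10
  d11 = d3 + d10*3 + 10 = 139/10
Walk from origin (0, 0):
  seg 1: down by d8 = 1/10 → (0, -1/10)
  seg 2: left by d1 = 3/2 → (-3/2, -1/10)
  seg 3: right by d6 = -32/5 → (-79/10, -1/10)
  seg 4: down by d3 = 3 → (-79/10, -31/10)
  seg 5: down by d10 = 3/10 → (-79/10, -17/5)
  seg 6: up by d2 = 3/5 → (-79/10, -14/5)

d5 = 9/5
d6 = -32/5
d7 = 36/5
d8 = 1/10
d9 = 8/5
d10 = 3/10
d11 = 139/10
endpoint = (-79/10, -14/5)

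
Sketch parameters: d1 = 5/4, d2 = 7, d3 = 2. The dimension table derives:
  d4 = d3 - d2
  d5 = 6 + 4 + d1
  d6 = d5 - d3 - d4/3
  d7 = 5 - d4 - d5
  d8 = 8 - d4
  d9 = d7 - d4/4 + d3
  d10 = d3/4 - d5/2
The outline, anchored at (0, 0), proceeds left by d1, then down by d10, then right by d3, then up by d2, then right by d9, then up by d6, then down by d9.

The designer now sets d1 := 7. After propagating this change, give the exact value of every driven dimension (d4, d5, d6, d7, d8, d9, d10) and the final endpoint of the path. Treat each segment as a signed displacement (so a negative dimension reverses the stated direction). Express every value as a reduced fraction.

d4 = -5
d5 = 17
d6 = 50/3
d7 = -7
d8 = 13
d9 = -15/4
d10 = -8
endpoint = (-35/4, 425/12)

Apply edit: d1 := 7
  d4 = d3 - d2 = -5
  d5 = 6 + 4 + d1 = 17
  d6 = d5 - d3 - d4/3 = 50/3
  d7 = 5 - d4 - d5 = -7
  d8 = 8 - d4 = 13
  d9 = d7 - d4/4 + d3 = -15/4
  d10 = d3/4 - d5/2 = -8
Walk from origin (0, 0):
  seg 1: left by d1 = 7 → (-7, 0)
  seg 2: down by d10 = -8 → (-7, 8)
  seg 3: right by d3 = 2 → (-5, 8)
  seg 4: up by d2 = 7 → (-5, 15)
  seg 5: right by d9 = -15/4 → (-35/4, 15)
  seg 6: up by d6 = 50/3 → (-35/4, 95/3)
  seg 7: down by d9 = -15/4 → (-35/4, 425/12)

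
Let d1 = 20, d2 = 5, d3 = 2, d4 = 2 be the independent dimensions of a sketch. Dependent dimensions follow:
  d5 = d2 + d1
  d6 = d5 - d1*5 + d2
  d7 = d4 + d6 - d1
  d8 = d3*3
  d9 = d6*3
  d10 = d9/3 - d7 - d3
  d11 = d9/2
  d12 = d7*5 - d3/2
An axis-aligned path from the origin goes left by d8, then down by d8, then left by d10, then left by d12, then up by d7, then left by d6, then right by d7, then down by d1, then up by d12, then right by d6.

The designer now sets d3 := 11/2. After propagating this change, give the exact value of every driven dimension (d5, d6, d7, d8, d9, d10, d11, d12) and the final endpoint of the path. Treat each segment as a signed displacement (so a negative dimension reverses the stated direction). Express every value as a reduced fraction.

d5 = 25
d6 = -70
d7 = -88
d8 = 33/2
d9 = -210
d10 = 25/2
d11 = -105
d12 = -1771/4
endpoint = (1303/4, -2269/4)

Apply edit: d3 := 11/2
  d5 = d2 + d1 = 25
  d6 = d5 - d1*5 + d2 = -70
  d7 = d4 + d6 - d1 = -88
  d8 = d3*3 = 33/2
  d9 = d6*3 = -210
  d10 = d9/3 - d7 - d3 = 25/2
  d11 = d9/2 = -105
  d12 = d7*5 - d3/2 = -1771/4
Walk from origin (0, 0):
  seg 1: left by d8 = 33/2 → (-33/2, 0)
  seg 2: down by d8 = 33/2 → (-33/2, -33/2)
  seg 3: left by d10 = 25/2 → (-29, -33/2)
  seg 4: left by d12 = -1771/4 → (1655/4, -33/2)
  seg 5: up by d7 = -88 → (1655/4, -209/2)
  seg 6: left by d6 = -70 → (1935/4, -209/2)
  seg 7: right by d7 = -88 → (1583/4, -209/2)
  seg 8: down by d1 = 20 → (1583/4, -249/2)
  seg 9: up by d12 = -1771/4 → (1583/4, -2269/4)
  seg 10: right by d6 = -70 → (1303/4, -2269/4)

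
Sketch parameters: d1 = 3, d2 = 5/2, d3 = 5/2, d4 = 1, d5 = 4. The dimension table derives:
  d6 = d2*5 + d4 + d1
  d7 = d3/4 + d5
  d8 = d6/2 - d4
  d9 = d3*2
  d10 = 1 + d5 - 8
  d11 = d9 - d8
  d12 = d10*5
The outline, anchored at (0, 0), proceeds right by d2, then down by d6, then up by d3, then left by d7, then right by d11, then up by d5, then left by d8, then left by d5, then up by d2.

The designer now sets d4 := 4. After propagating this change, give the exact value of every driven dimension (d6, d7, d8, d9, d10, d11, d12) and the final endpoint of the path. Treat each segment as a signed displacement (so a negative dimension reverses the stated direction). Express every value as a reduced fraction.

Apply edit: d4 := 4
  d6 = d2*5 + d4 + d1 = 39/2
  d7 = d3/4 + d5 = 37/8
  d8 = d6/2 - d4 = 23/4
  d9 = d3*2 = 5
  d10 = 1 + d5 - 8 = -3
  d11 = d9 - d8 = -3/4
  d12 = d10*5 = -15
Walk from origin (0, 0):
  seg 1: right by d2 = 5/2 → (5/2, 0)
  seg 2: down by d6 = 39/2 → (5/2, -39/2)
  seg 3: up by d3 = 5/2 → (5/2, -17)
  seg 4: left by d7 = 37/8 → (-17/8, -17)
  seg 5: right by d11 = -3/4 → (-23/8, -17)
  seg 6: up by d5 = 4 → (-23/8, -13)
  seg 7: left by d8 = 23/4 → (-69/8, -13)
  seg 8: left by d5 = 4 → (-101/8, -13)
  seg 9: up by d2 = 5/2 → (-101/8, -21/2)

d6 = 39/2
d7 = 37/8
d8 = 23/4
d9 = 5
d10 = -3
d11 = -3/4
d12 = -15
endpoint = (-101/8, -21/2)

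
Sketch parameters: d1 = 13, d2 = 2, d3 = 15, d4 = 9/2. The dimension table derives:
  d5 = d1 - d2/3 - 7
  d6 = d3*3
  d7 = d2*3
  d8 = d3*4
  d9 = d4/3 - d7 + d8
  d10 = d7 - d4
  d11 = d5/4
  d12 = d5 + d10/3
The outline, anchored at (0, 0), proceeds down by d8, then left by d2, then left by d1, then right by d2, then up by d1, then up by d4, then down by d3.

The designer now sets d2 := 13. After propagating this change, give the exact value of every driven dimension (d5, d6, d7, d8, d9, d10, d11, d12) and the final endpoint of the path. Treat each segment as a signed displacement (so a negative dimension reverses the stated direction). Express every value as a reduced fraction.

d5 = 5/3
d6 = 45
d7 = 39
d8 = 60
d9 = 45/2
d10 = 69/2
d11 = 5/12
d12 = 79/6
endpoint = (-13, -115/2)

Apply edit: d2 := 13
  d5 = d1 - d2/3 - 7 = 5/3
  d6 = d3*3 = 45
  d7 = d2*3 = 39
  d8 = d3*4 = 60
  d9 = d4/3 - d7 + d8 = 45/2
  d10 = d7 - d4 = 69/2
  d11 = d5/4 = 5/12
  d12 = d5 + d10/3 = 79/6
Walk from origin (0, 0):
  seg 1: down by d8 = 60 → (0, -60)
  seg 2: left by d2 = 13 → (-13, -60)
  seg 3: left by d1 = 13 → (-26, -60)
  seg 4: right by d2 = 13 → (-13, -60)
  seg 5: up by d1 = 13 → (-13, -47)
  seg 6: up by d4 = 9/2 → (-13, -85/2)
  seg 7: down by d3 = 15 → (-13, -115/2)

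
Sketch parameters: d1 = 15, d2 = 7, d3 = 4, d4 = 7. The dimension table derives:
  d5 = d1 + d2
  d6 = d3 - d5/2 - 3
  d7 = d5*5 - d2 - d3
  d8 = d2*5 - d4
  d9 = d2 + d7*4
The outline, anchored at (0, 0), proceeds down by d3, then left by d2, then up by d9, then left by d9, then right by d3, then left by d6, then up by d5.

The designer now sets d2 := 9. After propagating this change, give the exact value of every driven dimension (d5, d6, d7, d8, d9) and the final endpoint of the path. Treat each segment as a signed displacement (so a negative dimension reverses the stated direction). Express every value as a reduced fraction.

Apply edit: d2 := 9
  d5 = d1 + d2 = 24
  d6 = d3 - d5/2 - 3 = -11
  d7 = d5*5 - d2 - d3 = 107
  d8 = d2*5 - d4 = 38
  d9 = d2 + d7*4 = 437
Walk from origin (0, 0):
  seg 1: down by d3 = 4 → (0, -4)
  seg 2: left by d2 = 9 → (-9, -4)
  seg 3: up by d9 = 437 → (-9, 433)
  seg 4: left by d9 = 437 → (-446, 433)
  seg 5: right by d3 = 4 → (-442, 433)
  seg 6: left by d6 = -11 → (-431, 433)
  seg 7: up by d5 = 24 → (-431, 457)

d5 = 24
d6 = -11
d7 = 107
d8 = 38
d9 = 437
endpoint = (-431, 457)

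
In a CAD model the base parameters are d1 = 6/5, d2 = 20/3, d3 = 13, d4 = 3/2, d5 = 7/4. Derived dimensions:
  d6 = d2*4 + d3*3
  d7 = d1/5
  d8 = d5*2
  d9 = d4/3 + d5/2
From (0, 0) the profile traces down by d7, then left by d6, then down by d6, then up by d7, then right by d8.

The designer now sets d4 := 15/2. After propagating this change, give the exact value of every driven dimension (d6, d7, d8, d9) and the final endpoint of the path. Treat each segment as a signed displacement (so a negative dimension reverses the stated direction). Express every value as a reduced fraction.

d6 = 197/3
d7 = 6/25
d8 = 7/2
d9 = 27/8
endpoint = (-373/6, -197/3)

Apply edit: d4 := 15/2
  d6 = d2*4 + d3*3 = 197/3
  d7 = d1/5 = 6/25
  d8 = d5*2 = 7/2
  d9 = d4/3 + d5/2 = 27/8
Walk from origin (0, 0):
  seg 1: down by d7 = 6/25 → (0, -6/25)
  seg 2: left by d6 = 197/3 → (-197/3, -6/25)
  seg 3: down by d6 = 197/3 → (-197/3, -4943/75)
  seg 4: up by d7 = 6/25 → (-197/3, -197/3)
  seg 5: right by d8 = 7/2 → (-373/6, -197/3)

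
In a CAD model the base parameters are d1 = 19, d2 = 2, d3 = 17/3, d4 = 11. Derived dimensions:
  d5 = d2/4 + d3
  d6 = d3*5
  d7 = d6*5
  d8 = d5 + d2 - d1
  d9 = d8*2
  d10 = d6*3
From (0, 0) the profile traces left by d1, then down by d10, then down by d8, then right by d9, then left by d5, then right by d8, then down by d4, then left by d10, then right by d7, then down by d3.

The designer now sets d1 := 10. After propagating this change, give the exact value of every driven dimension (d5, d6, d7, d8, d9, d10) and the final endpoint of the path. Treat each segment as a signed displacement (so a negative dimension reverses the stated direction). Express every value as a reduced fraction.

Apply edit: d1 := 10
  d5 = d2/4 + d3 = 37/6
  d6 = d3*5 = 85/3
  d7 = d6*5 = 425/3
  d8 = d5 + d2 - d1 = -11/6
  d9 = d8*2 = -11/3
  d10 = d6*3 = 85
Walk from origin (0, 0):
  seg 1: left by d1 = 10 → (-10, 0)
  seg 2: down by d10 = 85 → (-10, -85)
  seg 3: down by d8 = -11/6 → (-10, -499/6)
  seg 4: right by d9 = -11/3 → (-41/3, -499/6)
  seg 5: left by d5 = 37/6 → (-119/6, -499/6)
  seg 6: right by d8 = -11/6 → (-65/3, -499/6)
  seg 7: down by d4 = 11 → (-65/3, -565/6)
  seg 8: left by d10 = 85 → (-320/3, -565/6)
  seg 9: right by d7 = 425/3 → (35, -565/6)
  seg 10: down by d3 = 17/3 → (35, -599/6)

d5 = 37/6
d6 = 85/3
d7 = 425/3
d8 = -11/6
d9 = -11/3
d10 = 85
endpoint = (35, -599/6)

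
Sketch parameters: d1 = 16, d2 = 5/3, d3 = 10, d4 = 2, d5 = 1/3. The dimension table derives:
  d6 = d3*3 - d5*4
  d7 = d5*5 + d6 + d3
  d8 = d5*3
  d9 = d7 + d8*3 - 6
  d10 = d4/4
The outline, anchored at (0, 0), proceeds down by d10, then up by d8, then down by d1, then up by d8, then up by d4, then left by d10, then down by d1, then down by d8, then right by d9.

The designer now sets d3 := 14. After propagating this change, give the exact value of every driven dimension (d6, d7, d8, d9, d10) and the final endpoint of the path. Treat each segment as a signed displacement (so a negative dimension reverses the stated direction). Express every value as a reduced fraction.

d6 = 122/3
d7 = 169/3
d8 = 1
d9 = 160/3
d10 = 1/2
endpoint = (317/6, -59/2)

Apply edit: d3 := 14
  d6 = d3*3 - d5*4 = 122/3
  d7 = d5*5 + d6 + d3 = 169/3
  d8 = d5*3 = 1
  d9 = d7 + d8*3 - 6 = 160/3
  d10 = d4/4 = 1/2
Walk from origin (0, 0):
  seg 1: down by d10 = 1/2 → (0, -1/2)
  seg 2: up by d8 = 1 → (0, 1/2)
  seg 3: down by d1 = 16 → (0, -31/2)
  seg 4: up by d8 = 1 → (0, -29/2)
  seg 5: up by d4 = 2 → (0, -25/2)
  seg 6: left by d10 = 1/2 → (-1/2, -25/2)
  seg 7: down by d1 = 16 → (-1/2, -57/2)
  seg 8: down by d8 = 1 → (-1/2, -59/2)
  seg 9: right by d9 = 160/3 → (317/6, -59/2)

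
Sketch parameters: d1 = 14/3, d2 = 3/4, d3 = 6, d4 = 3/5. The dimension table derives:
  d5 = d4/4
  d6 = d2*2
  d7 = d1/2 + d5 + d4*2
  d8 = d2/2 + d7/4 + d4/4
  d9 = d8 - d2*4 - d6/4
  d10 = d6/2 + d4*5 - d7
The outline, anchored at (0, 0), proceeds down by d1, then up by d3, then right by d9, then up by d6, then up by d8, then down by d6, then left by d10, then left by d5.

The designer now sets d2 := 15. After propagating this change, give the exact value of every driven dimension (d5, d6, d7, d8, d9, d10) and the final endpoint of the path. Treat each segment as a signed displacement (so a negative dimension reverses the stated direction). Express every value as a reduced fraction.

d5 = 3/20
d6 = 30
d7 = 221/60
d8 = 2057/240
d9 = -14143/240
d10 = 859/60
endpoint = (-3523/48, 2377/240)

Apply edit: d2 := 15
  d5 = d4/4 = 3/20
  d6 = d2*2 = 30
  d7 = d1/2 + d5 + d4*2 = 221/60
  d8 = d2/2 + d7/4 + d4/4 = 2057/240
  d9 = d8 - d2*4 - d6/4 = -14143/240
  d10 = d6/2 + d4*5 - d7 = 859/60
Walk from origin (0, 0):
  seg 1: down by d1 = 14/3 → (0, -14/3)
  seg 2: up by d3 = 6 → (0, 4/3)
  seg 3: right by d9 = -14143/240 → (-14143/240, 4/3)
  seg 4: up by d6 = 30 → (-14143/240, 94/3)
  seg 5: up by d8 = 2057/240 → (-14143/240, 9577/240)
  seg 6: down by d6 = 30 → (-14143/240, 2377/240)
  seg 7: left by d10 = 859/60 → (-17579/240, 2377/240)
  seg 8: left by d5 = 3/20 → (-3523/48, 2377/240)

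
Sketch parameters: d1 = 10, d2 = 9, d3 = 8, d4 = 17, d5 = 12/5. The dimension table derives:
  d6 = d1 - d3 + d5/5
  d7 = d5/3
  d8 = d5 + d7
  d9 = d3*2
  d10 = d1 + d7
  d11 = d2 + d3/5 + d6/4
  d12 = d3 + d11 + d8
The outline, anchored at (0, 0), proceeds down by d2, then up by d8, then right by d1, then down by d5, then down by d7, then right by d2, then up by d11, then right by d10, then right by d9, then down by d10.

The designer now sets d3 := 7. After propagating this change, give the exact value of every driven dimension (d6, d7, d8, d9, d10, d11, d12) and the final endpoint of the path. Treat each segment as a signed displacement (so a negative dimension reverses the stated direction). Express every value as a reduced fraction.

Apply edit: d3 := 7
  d6 = d1 - d3 + d5/5 = 87/25
  d7 = d5/3 = 4/5
  d8 = d5 + d7 = 16/5
  d9 = d3*2 = 14
  d10 = d1 + d7 = 54/5
  d11 = d2 + d3/5 + d6/4 = 1127/100
  d12 = d3 + d11 + d8 = 2147/100
Walk from origin (0, 0):
  seg 1: down by d2 = 9 → (0, -9)
  seg 2: up by d8 = 16/5 → (0, -29/5)
  seg 3: right by d1 = 10 → (10, -29/5)
  seg 4: down by d5 = 12/5 → (10, -41/5)
  seg 5: down by d7 = 4/5 → (10, -9)
  seg 6: right by d2 = 9 → (19, -9)
  seg 7: up by d11 = 1127/100 → (19, 227/100)
  seg 8: right by d10 = 54/5 → (149/5, 227/100)
  seg 9: right by d9 = 14 → (219/5, 227/100)
  seg 10: down by d10 = 54/5 → (219/5, -853/100)

d6 = 87/25
d7 = 4/5
d8 = 16/5
d9 = 14
d10 = 54/5
d11 = 1127/100
d12 = 2147/100
endpoint = (219/5, -853/100)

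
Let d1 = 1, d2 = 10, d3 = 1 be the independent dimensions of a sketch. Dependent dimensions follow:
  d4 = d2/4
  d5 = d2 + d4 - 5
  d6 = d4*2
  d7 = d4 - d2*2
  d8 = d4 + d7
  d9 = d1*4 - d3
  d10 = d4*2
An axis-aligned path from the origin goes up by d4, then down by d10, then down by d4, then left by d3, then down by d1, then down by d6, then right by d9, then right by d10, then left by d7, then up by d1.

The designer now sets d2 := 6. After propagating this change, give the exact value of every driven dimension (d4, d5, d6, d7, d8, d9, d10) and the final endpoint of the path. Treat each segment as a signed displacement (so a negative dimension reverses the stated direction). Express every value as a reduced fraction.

Apply edit: d2 := 6
  d4 = d2/4 = 3/2
  d5 = d2 + d4 - 5 = 5/2
  d6 = d4*2 = 3
  d7 = d4 - d2*2 = -21/2
  d8 = d4 + d7 = -9
  d9 = d1*4 - d3 = 3
  d10 = d4*2 = 3
Walk from origin (0, 0):
  seg 1: up by d4 = 3/2 → (0, 3/2)
  seg 2: down by d10 = 3 → (0, -3/2)
  seg 3: down by d4 = 3/2 → (0, -3)
  seg 4: left by d3 = 1 → (-1, -3)
  seg 5: down by d1 = 1 → (-1, -4)
  seg 6: down by d6 = 3 → (-1, -7)
  seg 7: right by d9 = 3 → (2, -7)
  seg 8: right by d10 = 3 → (5, -7)
  seg 9: left by d7 = -21/2 → (31/2, -7)
  seg 10: up by d1 = 1 → (31/2, -6)

d4 = 3/2
d5 = 5/2
d6 = 3
d7 = -21/2
d8 = -9
d9 = 3
d10 = 3
endpoint = (31/2, -6)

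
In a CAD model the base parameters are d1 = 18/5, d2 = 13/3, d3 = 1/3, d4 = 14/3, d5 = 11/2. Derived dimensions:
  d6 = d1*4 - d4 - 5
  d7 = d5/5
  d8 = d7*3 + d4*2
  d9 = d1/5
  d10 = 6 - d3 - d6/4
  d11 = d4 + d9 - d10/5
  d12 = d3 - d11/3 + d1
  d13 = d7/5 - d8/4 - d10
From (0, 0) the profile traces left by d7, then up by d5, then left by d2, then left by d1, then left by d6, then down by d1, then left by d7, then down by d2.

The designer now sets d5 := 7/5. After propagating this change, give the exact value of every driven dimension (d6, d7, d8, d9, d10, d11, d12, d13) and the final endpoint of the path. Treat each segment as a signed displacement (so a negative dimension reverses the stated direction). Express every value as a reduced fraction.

d6 = 71/15
d7 = 7/25
d8 = 763/75
d9 = 18/25
d10 = 269/60
d11 = 449/100
d12 = 731/300
d13 = -2614/375
endpoint = (-992/75, -98/15)

Apply edit: d5 := 7/5
  d6 = d1*4 - d4 - 5 = 71/15
  d7 = d5/5 = 7/25
  d8 = d7*3 + d4*2 = 763/75
  d9 = d1/5 = 18/25
  d10 = 6 - d3 - d6/4 = 269/60
  d11 = d4 + d9 - d10/5 = 449/100
  d12 = d3 - d11/3 + d1 = 731/300
  d13 = d7/5 - d8/4 - d10 = -2614/375
Walk from origin (0, 0):
  seg 1: left by d7 = 7/25 → (-7/25, 0)
  seg 2: up by d5 = 7/5 → (-7/25, 7/5)
  seg 3: left by d2 = 13/3 → (-346/75, 7/5)
  seg 4: left by d1 = 18/5 → (-616/75, 7/5)
  seg 5: left by d6 = 71/15 → (-971/75, 7/5)
  seg 6: down by d1 = 18/5 → (-971/75, -11/5)
  seg 7: left by d7 = 7/25 → (-992/75, -11/5)
  seg 8: down by d2 = 13/3 → (-992/75, -98/15)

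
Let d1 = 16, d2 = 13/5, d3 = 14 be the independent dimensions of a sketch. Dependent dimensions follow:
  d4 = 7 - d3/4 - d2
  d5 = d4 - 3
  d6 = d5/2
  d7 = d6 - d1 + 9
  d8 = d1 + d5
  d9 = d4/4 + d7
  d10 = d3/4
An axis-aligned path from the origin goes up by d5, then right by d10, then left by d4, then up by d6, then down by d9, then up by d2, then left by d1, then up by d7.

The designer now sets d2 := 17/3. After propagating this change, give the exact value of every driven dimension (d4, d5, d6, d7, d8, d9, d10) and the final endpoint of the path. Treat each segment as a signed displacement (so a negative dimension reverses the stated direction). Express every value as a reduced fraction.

Apply edit: d2 := 17/3
  d4 = 7 - d3/4 - d2 = -13/6
  d5 = d4 - 3 = -31/6
  d6 = d5/2 = -31/12
  d7 = d6 - d1 + 9 = -115/12
  d8 = d1 + d5 = 65/6
  d9 = d4/4 + d7 = -81/8
  d10 = d3/4 = 7/2
Walk from origin (0, 0):
  seg 1: up by d5 = -31/6 → (0, -31/6)
  seg 2: right by d10 = 7/2 → (7/2, -31/6)
  seg 3: left by d4 = -13/6 → (17/3, -31/6)
  seg 4: up by d6 = -31/12 → (17/3, -31/4)
  seg 5: down by d9 = -81/8 → (17/3, 19/8)
  seg 6: up by d2 = 17/3 → (17/3, 193/24)
  seg 7: left by d1 = 16 → (-31/3, 193/24)
  seg 8: up by d7 = -115/12 → (-31/3, -37/24)

d4 = -13/6
d5 = -31/6
d6 = -31/12
d7 = -115/12
d8 = 65/6
d9 = -81/8
d10 = 7/2
endpoint = (-31/3, -37/24)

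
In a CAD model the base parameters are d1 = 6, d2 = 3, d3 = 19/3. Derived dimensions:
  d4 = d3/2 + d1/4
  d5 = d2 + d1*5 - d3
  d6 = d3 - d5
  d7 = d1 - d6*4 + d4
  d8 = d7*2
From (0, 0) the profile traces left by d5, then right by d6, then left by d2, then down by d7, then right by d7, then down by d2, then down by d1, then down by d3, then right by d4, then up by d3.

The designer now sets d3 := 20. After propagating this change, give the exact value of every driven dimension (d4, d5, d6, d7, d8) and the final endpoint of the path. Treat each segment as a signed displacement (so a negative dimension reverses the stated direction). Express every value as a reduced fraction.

Apply edit: d3 := 20
  d4 = d3/2 + d1/4 = 23/2
  d5 = d2 + d1*5 - d3 = 13
  d6 = d3 - d5 = 7
  d7 = d1 - d6*4 + d4 = -21/2
  d8 = d7*2 = -21
Walk from origin (0, 0):
  seg 1: left by d5 = 13 → (-13, 0)
  seg 2: right by d6 = 7 → (-6, 0)
  seg 3: left by d2 = 3 → (-9, 0)
  seg 4: down by d7 = -21/2 → (-9, 21/2)
  seg 5: right by d7 = -21/2 → (-39/2, 21/2)
  seg 6: down by d2 = 3 → (-39/2, 15/2)
  seg 7: down by d1 = 6 → (-39/2, 3/2)
  seg 8: down by d3 = 20 → (-39/2, -37/2)
  seg 9: right by d4 = 23/2 → (-8, -37/2)
  seg 10: up by d3 = 20 → (-8, 3/2)

d4 = 23/2
d5 = 13
d6 = 7
d7 = -21/2
d8 = -21
endpoint = (-8, 3/2)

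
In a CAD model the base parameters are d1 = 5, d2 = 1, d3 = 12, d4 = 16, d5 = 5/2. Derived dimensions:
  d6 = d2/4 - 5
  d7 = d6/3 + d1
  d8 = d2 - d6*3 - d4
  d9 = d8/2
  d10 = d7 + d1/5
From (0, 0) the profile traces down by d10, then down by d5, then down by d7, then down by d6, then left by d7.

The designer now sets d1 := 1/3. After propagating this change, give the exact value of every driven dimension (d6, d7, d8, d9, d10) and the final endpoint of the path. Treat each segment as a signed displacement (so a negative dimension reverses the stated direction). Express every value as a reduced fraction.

Apply edit: d1 := 1/3
  d6 = d2/4 - 5 = -19/4
  d7 = d6/3 + d1 = -5/4
  d8 = d2 - d6*3 - d4 = -3/4
  d9 = d8/2 = -3/8
  d10 = d7 + d1/5 = -71/60
Walk from origin (0, 0):
  seg 1: down by d10 = -71/60 → (0, 71/60)
  seg 2: down by d5 = 5/2 → (0, -79/60)
  seg 3: down by d7 = -5/4 → (0, -1/15)
  seg 4: down by d6 = -19/4 → (0, 281/60)
  seg 5: left by d7 = -5/4 → (5/4, 281/60)

d6 = -19/4
d7 = -5/4
d8 = -3/4
d9 = -3/8
d10 = -71/60
endpoint = (5/4, 281/60)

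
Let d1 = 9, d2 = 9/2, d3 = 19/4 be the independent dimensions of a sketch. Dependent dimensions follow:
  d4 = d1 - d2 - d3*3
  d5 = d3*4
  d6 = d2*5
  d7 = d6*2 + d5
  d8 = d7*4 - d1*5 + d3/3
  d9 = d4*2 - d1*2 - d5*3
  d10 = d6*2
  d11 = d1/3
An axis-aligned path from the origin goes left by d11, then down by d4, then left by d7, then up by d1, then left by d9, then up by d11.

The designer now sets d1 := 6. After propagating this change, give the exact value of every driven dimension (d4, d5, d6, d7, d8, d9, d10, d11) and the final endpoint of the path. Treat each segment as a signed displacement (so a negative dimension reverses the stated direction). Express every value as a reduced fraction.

d4 = -51/4
d5 = 19
d6 = 45/2
d7 = 64
d8 = 2731/12
d9 = -189/2
d10 = 45
d11 = 2
endpoint = (57/2, 83/4)

Apply edit: d1 := 6
  d4 = d1 - d2 - d3*3 = -51/4
  d5 = d3*4 = 19
  d6 = d2*5 = 45/2
  d7 = d6*2 + d5 = 64
  d8 = d7*4 - d1*5 + d3/3 = 2731/12
  d9 = d4*2 - d1*2 - d5*3 = -189/2
  d10 = d6*2 = 45
  d11 = d1/3 = 2
Walk from origin (0, 0):
  seg 1: left by d11 = 2 → (-2, 0)
  seg 2: down by d4 = -51/4 → (-2, 51/4)
  seg 3: left by d7 = 64 → (-66, 51/4)
  seg 4: up by d1 = 6 → (-66, 75/4)
  seg 5: left by d9 = -189/2 → (57/2, 75/4)
  seg 6: up by d11 = 2 → (57/2, 83/4)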